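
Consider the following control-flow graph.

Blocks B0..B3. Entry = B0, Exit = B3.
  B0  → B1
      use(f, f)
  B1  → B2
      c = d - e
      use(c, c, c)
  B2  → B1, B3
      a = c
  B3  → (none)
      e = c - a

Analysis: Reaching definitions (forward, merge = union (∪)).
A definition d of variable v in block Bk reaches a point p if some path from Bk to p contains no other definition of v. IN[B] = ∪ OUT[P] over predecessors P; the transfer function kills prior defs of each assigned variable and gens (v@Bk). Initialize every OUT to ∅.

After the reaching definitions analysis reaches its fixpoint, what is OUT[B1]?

Fixpoint table:
  B0: | IN={} | OUT={}
  B1: | IN={a@B2, c@B1} | OUT={a@B2, c@B1}
  B2: | IN={a@B2, c@B1} | OUT={a@B2, c@B1}
  B3: | IN={a@B2, c@B1} | OUT={a@B2, c@B1, e@B3}

Merge at B1: IN[B1] = OUT[B0] ⊔ OUT[B2] = {a@B2, c@B1}
Applying B1's transfer function to that IN value gives OUT[B1] (row B1 above).

Answer: {a@B2, c@B1}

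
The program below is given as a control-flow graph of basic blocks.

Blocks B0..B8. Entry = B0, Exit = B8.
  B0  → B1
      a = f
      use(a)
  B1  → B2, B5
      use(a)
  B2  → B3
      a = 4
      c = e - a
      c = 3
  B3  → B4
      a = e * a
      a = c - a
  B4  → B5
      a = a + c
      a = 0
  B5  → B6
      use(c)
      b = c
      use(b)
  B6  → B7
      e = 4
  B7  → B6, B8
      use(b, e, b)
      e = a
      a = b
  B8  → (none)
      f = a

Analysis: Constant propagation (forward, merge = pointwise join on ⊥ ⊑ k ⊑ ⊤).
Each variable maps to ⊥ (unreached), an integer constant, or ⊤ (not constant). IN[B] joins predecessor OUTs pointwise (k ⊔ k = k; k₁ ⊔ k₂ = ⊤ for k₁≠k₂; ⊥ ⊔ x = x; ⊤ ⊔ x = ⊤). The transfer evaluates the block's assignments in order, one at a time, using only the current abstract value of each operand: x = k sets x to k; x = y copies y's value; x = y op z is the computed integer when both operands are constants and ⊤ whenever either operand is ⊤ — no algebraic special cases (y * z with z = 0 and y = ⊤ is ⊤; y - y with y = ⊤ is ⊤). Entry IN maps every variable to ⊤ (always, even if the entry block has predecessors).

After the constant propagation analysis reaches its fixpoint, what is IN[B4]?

Per-block solution:
  B0: | IN=(all ⊤) | OUT=(all ⊤)
  B1: | IN=(all ⊤) | OUT=(all ⊤)
  B2: | IN=(all ⊤) | OUT={a:4, c:3; rest ⊤}
  B3: | IN={a:4, c:3; rest ⊤} | OUT={c:3; rest ⊤}
  B4: | IN={c:3; rest ⊤} | OUT={a:0, c:3; rest ⊤}
  B5: | IN=(all ⊤) | OUT=(all ⊤)
  B6: | IN=(all ⊤) | OUT={e:4; rest ⊤}
  B7: | IN={e:4; rest ⊤} | OUT=(all ⊤)
  B8: | IN=(all ⊤) | OUT=(all ⊤)

Merge at B4: IN[B4] = OUT[B3] = {a: ⊤, b: ⊤, c: 3, d: ⊤, e: ⊤, f: ⊤}

Answer: {a: ⊤, b: ⊤, c: 3, d: ⊤, e: ⊤, f: ⊤}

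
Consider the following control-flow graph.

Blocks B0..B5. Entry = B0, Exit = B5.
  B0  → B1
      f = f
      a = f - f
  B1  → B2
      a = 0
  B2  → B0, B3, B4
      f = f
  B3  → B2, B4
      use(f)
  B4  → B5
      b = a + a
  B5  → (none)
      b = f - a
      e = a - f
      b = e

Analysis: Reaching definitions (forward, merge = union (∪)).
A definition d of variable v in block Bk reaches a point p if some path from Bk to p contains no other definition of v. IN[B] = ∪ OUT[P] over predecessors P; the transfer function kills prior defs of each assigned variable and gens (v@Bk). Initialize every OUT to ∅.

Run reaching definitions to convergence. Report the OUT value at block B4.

Answer: {a@B1, b@B4, f@B2}

Trace:
Per-block solution:
  B0:   IN={a@B1, f@B2}   OUT={a@B0, f@B0}
  B1:   IN={a@B0, f@B0}   OUT={a@B1, f@B0}
  B2:   IN={a@B1, f@B0, f@B2}   OUT={a@B1, f@B2}
  B3:   IN={a@B1, f@B2}   OUT={a@B1, f@B2}
  B4:   IN={a@B1, f@B2}   OUT={a@B1, b@B4, f@B2}
  B5:   IN={a@B1, b@B4, f@B2}   OUT={a@B1, b@B5, e@B5, f@B2}

Merge at B4: IN[B4] = OUT[B2] ⊔ OUT[B3] = {a@B1, f@B2}
Applying B4's transfer function to that IN value gives OUT[B4] (row B4 above).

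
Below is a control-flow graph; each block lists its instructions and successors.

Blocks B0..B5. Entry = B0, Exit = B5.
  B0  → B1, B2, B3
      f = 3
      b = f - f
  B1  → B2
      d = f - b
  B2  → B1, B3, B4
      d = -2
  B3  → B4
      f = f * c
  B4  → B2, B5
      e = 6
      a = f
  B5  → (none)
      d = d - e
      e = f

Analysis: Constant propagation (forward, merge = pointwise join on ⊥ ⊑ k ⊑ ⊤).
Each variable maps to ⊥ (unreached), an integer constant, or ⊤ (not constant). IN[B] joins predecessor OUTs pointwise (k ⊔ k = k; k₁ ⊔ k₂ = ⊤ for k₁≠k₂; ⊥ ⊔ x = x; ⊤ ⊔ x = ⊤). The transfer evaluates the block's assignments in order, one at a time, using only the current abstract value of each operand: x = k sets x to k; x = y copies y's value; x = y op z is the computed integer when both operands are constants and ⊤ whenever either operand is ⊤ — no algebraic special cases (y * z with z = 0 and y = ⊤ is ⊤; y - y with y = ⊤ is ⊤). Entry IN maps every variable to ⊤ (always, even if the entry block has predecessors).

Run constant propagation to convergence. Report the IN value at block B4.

Answer: {a: ⊤, b: 0, c: ⊤, d: ⊤, e: ⊤, f: ⊤}

Derivation:
Per-block solution:
  B0:   IN=(all ⊤)   OUT={b:0, f:3; rest ⊤}
  B1:   IN={b:0; rest ⊤}   OUT={b:0; rest ⊤}
  B2:   IN={b:0; rest ⊤}   OUT={b:0, d:-2; rest ⊤}
  B3:   IN={b:0; rest ⊤}   OUT={b:0; rest ⊤}
  B4:   IN={b:0; rest ⊤}   OUT={b:0, e:6; rest ⊤}
  B5:   IN={b:0, e:6; rest ⊤}   OUT={b:0; rest ⊤}

Merge at B4: IN[B4] = OUT[B2] ⊔ OUT[B3] = {a: ⊤, b: 0, c: ⊤, d: ⊤, e: ⊤, f: ⊤}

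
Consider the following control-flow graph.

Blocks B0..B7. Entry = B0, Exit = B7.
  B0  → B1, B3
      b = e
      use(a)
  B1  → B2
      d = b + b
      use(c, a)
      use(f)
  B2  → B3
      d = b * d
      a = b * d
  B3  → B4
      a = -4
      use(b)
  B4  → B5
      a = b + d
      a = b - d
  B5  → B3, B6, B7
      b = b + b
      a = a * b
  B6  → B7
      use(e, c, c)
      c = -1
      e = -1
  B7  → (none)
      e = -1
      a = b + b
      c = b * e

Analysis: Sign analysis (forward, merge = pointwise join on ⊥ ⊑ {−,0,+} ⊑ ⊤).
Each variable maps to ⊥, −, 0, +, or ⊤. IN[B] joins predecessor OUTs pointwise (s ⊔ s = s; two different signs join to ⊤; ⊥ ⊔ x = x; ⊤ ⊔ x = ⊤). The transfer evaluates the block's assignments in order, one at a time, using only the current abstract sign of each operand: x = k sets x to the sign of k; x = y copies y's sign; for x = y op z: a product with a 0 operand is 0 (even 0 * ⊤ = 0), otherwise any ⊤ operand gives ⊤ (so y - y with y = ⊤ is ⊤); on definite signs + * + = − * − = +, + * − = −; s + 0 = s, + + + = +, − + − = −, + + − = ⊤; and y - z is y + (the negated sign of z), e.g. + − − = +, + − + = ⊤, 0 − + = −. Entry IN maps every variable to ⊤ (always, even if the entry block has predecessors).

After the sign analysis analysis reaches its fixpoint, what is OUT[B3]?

Fixpoint table:
  B0:  IN=(all ⊤)  OUT=(all ⊤)
  B1:  IN=(all ⊤)  OUT=(all ⊤)
  B2:  IN=(all ⊤)  OUT=(all ⊤)
  B3:  IN=(all ⊤)  OUT={a:-; rest ⊤}
  B4:  IN={a:-; rest ⊤}  OUT=(all ⊤)
  B5:  IN=(all ⊤)  OUT=(all ⊤)
  B6:  IN=(all ⊤)  OUT={c:-, e:-; rest ⊤}
  B7:  IN=(all ⊤)  OUT={e:-; rest ⊤}

Merge at B3: IN[B3] = OUT[B0] ⊔ OUT[B2] ⊔ OUT[B5] = {a: ⊤, b: ⊤, c: ⊤, d: ⊤, e: ⊤, f: ⊤}
Applying B3's transfer function to that IN value gives OUT[B3] (row B3 above).

Answer: {a: -, b: ⊤, c: ⊤, d: ⊤, e: ⊤, f: ⊤}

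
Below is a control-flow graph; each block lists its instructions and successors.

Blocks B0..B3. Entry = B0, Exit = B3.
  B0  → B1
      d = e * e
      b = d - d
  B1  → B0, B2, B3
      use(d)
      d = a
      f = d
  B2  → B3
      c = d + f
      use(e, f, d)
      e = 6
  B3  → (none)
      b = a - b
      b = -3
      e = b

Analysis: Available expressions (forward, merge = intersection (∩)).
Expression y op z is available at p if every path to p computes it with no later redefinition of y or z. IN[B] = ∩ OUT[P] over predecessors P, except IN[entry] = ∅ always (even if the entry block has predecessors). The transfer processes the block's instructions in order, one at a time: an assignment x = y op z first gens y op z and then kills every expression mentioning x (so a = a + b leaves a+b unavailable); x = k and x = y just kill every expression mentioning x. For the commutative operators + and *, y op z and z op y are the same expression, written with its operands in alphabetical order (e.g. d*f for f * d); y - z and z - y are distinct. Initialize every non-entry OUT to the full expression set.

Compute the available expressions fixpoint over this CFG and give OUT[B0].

Converged values:
  B0: | IN={} | OUT={d-d, e*e}
  B1: | IN={d-d, e*e} | OUT={e*e}
  B2: | IN={e*e} | OUT={d+f}
  B3: | IN={} | OUT={}

Merge at B0 (entry node, so the boundary value {} is joined with the incoming edge(s)): IN[B0] = {} ∩ OUT[B1] = {}
Applying B0's transfer function to that IN value gives OUT[B0] (row B0 above).

Answer: {d-d, e*e}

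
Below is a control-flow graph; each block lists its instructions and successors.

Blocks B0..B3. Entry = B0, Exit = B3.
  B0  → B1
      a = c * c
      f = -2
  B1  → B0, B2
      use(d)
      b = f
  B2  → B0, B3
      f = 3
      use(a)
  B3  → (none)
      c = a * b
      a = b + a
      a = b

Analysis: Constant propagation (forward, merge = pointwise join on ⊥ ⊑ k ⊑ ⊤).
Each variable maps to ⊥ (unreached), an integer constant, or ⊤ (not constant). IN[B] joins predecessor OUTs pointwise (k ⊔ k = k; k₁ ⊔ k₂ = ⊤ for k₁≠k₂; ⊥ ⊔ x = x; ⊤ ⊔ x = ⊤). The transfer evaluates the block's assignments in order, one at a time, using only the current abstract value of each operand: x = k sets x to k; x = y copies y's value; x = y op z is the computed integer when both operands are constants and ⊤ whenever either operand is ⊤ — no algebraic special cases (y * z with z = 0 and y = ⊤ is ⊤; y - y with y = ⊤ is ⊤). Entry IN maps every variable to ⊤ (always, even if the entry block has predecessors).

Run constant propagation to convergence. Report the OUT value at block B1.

Answer: {a: ⊤, b: -2, c: ⊤, d: ⊤, e: ⊤, f: -2}

Working:
Per-block solution:
  B0:  IN=(all ⊤)  OUT={f:-2; rest ⊤}
  B1:  IN={f:-2; rest ⊤}  OUT={b:-2, f:-2; rest ⊤}
  B2:  IN={b:-2, f:-2; rest ⊤}  OUT={b:-2, f:3; rest ⊤}
  B3:  IN={b:-2, f:3; rest ⊤}  OUT={a:-2, b:-2, f:3; rest ⊤}

Merge at B1: IN[B1] = OUT[B0] = {a: ⊤, b: ⊤, c: ⊤, d: ⊤, e: ⊤, f: -2}
Applying B1's transfer function to that IN value gives OUT[B1] (row B1 above).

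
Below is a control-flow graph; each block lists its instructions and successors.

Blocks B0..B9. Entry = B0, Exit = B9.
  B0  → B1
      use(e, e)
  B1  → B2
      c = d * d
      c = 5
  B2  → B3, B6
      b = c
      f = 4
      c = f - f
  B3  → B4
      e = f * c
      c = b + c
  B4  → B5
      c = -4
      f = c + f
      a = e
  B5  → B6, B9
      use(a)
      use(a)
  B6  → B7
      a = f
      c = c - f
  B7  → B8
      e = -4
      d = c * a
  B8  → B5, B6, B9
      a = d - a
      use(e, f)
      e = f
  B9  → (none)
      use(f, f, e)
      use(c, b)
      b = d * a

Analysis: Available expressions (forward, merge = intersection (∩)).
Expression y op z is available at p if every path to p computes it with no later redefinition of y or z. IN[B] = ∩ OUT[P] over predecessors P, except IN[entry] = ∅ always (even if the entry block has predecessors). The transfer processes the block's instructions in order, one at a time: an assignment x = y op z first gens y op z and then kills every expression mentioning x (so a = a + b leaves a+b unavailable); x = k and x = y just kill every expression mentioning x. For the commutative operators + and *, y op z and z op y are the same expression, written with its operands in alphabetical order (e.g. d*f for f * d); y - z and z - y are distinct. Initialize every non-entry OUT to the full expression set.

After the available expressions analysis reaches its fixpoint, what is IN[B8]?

Answer: {a*c}

Working:
Converged values:
  B0: | IN={} | OUT={}
  B1: | IN={} | OUT={d*d}
  B2: | IN={d*d} | OUT={d*d, f-f}
  B3: | IN={d*d, f-f} | OUT={d*d, f-f}
  B4: | IN={d*d, f-f} | OUT={d*d}
  B5: | IN={} | OUT={}
  B6: | IN={} | OUT={}
  B7: | IN={} | OUT={a*c}
  B8: | IN={a*c} | OUT={}
  B9: | IN={} | OUT={a*d}

Merge at B8: IN[B8] = OUT[B7] = {a*c}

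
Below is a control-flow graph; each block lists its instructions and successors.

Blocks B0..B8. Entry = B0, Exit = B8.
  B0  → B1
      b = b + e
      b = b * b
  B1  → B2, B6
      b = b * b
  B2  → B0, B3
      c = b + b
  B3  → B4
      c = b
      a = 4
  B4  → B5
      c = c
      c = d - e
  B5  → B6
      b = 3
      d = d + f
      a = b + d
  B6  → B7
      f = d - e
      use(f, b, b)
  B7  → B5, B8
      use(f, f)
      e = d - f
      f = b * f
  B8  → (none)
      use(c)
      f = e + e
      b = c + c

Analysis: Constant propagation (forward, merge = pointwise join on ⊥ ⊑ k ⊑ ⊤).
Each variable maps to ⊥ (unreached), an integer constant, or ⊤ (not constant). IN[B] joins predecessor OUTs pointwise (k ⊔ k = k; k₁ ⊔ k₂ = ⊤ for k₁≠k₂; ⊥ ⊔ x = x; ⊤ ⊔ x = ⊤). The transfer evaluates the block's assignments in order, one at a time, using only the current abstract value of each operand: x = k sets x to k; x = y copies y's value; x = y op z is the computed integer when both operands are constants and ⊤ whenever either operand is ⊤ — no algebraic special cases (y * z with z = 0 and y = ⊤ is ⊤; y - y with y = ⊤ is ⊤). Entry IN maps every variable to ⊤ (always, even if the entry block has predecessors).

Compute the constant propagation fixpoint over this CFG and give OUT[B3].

Fixpoint table:
  B0: | IN=(all ⊤) | OUT=(all ⊤)
  B1: | IN=(all ⊤) | OUT=(all ⊤)
  B2: | IN=(all ⊤) | OUT=(all ⊤)
  B3: | IN=(all ⊤) | OUT={a:4; rest ⊤}
  B4: | IN={a:4; rest ⊤} | OUT={a:4; rest ⊤}
  B5: | IN=(all ⊤) | OUT={b:3; rest ⊤}
  B6: | IN=(all ⊤) | OUT=(all ⊤)
  B7: | IN=(all ⊤) | OUT=(all ⊤)
  B8: | IN=(all ⊤) | OUT=(all ⊤)

Merge at B3: IN[B3] = OUT[B2] = {a: ⊤, b: ⊤, c: ⊤, d: ⊤, e: ⊤, f: ⊤}
Applying B3's transfer function to that IN value gives OUT[B3] (row B3 above).

Answer: {a: 4, b: ⊤, c: ⊤, d: ⊤, e: ⊤, f: ⊤}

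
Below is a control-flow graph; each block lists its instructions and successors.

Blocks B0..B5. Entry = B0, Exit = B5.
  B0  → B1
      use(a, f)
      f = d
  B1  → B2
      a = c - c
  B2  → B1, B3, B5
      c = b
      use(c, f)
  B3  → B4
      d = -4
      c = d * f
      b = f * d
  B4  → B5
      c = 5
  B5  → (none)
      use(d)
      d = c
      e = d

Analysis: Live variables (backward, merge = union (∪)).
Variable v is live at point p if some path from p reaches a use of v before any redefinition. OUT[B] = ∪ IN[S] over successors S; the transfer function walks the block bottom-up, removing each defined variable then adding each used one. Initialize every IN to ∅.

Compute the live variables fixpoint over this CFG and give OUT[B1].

Answer: {b, d, f}

Working:
Per-block solution:
  B0:   IN={a, b, c, d, f}   OUT={b, c, d, f}
  B1:   IN={b, c, d, f}   OUT={b, d, f}
  B2:   IN={b, d, f}   OUT={b, c, d, f}
  B3:   IN={f}   OUT={d}
  B4:   IN={d}   OUT={c, d}
  B5:   IN={c, d}   OUT={}

Merge at B1: OUT[B1] = IN[B2] = {b, d, f}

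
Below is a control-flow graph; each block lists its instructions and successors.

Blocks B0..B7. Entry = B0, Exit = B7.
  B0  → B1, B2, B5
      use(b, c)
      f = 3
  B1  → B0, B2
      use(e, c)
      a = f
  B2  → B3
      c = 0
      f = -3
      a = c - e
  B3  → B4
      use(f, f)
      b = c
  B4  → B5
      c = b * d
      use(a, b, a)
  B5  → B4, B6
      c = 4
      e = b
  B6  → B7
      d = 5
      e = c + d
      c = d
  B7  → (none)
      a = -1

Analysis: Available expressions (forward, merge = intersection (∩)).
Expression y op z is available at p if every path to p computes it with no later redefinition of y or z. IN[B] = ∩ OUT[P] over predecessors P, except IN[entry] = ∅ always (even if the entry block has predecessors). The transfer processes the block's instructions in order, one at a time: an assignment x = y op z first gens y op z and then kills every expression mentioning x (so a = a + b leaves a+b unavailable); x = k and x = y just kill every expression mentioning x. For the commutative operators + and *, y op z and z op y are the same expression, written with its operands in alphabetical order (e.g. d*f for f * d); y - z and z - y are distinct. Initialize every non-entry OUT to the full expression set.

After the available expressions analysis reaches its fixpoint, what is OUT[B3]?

Answer: {c-e}

Trace:
Fixpoint table:
  B0:  IN={}  OUT={}
  B1:  IN={}  OUT={}
  B2:  IN={}  OUT={c-e}
  B3:  IN={c-e}  OUT={c-e}
  B4:  IN={}  OUT={b*d}
  B5:  IN={}  OUT={}
  B6:  IN={}  OUT={}
  B7:  IN={}  OUT={}

Merge at B3: IN[B3] = OUT[B2] = {c-e}
Applying B3's transfer function to that IN value gives OUT[B3] (row B3 above).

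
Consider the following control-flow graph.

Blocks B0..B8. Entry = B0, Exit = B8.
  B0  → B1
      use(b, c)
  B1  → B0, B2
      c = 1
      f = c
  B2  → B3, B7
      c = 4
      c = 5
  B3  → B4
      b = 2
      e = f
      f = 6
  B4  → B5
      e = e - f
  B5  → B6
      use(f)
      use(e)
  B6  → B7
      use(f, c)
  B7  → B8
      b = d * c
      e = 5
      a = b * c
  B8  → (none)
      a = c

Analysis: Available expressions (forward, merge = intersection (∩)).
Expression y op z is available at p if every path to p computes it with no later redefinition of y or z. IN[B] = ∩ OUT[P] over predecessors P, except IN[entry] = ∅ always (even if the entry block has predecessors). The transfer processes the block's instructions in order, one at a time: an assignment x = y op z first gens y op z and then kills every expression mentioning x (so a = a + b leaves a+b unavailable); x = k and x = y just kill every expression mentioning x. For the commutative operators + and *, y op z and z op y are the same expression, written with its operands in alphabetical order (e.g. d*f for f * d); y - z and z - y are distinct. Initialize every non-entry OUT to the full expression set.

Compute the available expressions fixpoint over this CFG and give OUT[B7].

Answer: {b*c, c*d}

Working:
Fixpoint table:
  B0: | IN={} | OUT={}
  B1: | IN={} | OUT={}
  B2: | IN={} | OUT={}
  B3: | IN={} | OUT={}
  B4: | IN={} | OUT={}
  B5: | IN={} | OUT={}
  B6: | IN={} | OUT={}
  B7: | IN={} | OUT={b*c, c*d}
  B8: | IN={b*c, c*d} | OUT={b*c, c*d}

Merge at B7: IN[B7] = OUT[B2] ∩ OUT[B6] = {}
Applying B7's transfer function to that IN value gives OUT[B7] (row B7 above).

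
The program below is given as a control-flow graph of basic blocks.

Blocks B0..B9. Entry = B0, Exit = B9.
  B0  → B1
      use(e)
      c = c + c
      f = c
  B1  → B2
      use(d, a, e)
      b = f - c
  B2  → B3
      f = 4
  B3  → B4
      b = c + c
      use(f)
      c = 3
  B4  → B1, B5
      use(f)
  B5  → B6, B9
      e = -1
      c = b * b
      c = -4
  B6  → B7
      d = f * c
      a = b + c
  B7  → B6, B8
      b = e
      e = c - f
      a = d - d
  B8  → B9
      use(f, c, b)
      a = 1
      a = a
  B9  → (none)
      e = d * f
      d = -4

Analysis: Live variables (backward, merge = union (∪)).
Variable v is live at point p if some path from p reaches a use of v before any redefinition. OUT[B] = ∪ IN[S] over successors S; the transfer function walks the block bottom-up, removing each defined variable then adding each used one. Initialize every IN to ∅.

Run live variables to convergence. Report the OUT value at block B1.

Answer: {a, c, d, e}

Working:
Fixpoint table:
  B0: | IN={a, c, d, e} | OUT={a, c, d, e, f}
  B1: | IN={a, c, d, e, f} | OUT={a, c, d, e}
  B2: | IN={a, c, d, e} | OUT={a, c, d, e, f}
  B3: | IN={a, c, d, e, f} | OUT={a, b, c, d, e, f}
  B4: | IN={a, b, c, d, e, f} | OUT={a, b, c, d, e, f}
  B5: | IN={b, d, f} | OUT={b, c, d, e, f}
  B6: | IN={b, c, e, f} | OUT={c, d, e, f}
  B7: | IN={c, d, e, f} | OUT={b, c, d, e, f}
  B8: | IN={b, c, d, f} | OUT={d, f}
  B9: | IN={d, f} | OUT={}

Merge at B1: OUT[B1] = IN[B2] = {a, c, d, e}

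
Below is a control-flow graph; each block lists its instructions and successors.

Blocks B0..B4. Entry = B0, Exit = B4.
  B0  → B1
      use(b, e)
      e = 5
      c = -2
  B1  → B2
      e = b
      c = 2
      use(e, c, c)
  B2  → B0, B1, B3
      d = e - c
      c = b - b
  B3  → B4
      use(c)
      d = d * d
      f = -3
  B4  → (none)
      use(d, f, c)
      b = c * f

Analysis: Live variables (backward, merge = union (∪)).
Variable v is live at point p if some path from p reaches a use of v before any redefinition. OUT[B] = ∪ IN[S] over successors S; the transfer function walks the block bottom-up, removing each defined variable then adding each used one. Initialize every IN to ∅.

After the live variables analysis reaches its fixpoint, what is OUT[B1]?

Fixpoint table:
  B0:  IN={b, e}  OUT={b}
  B1:  IN={b}  OUT={b, c, e}
  B2:  IN={b, c, e}  OUT={b, c, d, e}
  B3:  IN={c, d}  OUT={c, d, f}
  B4:  IN={c, d, f}  OUT={}

Merge at B1: OUT[B1] = IN[B2] = {b, c, e}

Answer: {b, c, e}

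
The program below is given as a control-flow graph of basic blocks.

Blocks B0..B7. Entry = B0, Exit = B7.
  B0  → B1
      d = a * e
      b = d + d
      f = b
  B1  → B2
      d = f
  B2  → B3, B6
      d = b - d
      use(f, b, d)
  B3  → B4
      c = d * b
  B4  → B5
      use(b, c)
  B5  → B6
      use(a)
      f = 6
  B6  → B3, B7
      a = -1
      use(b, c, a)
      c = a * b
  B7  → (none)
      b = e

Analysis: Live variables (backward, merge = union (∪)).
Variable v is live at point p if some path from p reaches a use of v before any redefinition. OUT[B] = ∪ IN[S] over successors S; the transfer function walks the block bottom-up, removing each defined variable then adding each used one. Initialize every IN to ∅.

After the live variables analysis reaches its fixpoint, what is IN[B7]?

Fixpoint table:
  B0:  IN={a, c, e}  OUT={a, b, c, e, f}
  B1:  IN={a, b, c, e, f}  OUT={a, b, c, d, e, f}
  B2:  IN={a, b, c, d, e, f}  OUT={a, b, c, d, e}
  B3:  IN={a, b, d, e}  OUT={a, b, c, d, e}
  B4:  IN={a, b, c, d, e}  OUT={a, b, c, d, e}
  B5:  IN={a, b, c, d, e}  OUT={b, c, d, e}
  B6:  IN={b, c, d, e}  OUT={a, b, d, e}
  B7:  IN={e}  OUT={}

B7 is the boundary node: OUT[B7] = {}
Applying B7's transfer function to that OUT value gives IN[B7] (row B7 above).

Answer: {e}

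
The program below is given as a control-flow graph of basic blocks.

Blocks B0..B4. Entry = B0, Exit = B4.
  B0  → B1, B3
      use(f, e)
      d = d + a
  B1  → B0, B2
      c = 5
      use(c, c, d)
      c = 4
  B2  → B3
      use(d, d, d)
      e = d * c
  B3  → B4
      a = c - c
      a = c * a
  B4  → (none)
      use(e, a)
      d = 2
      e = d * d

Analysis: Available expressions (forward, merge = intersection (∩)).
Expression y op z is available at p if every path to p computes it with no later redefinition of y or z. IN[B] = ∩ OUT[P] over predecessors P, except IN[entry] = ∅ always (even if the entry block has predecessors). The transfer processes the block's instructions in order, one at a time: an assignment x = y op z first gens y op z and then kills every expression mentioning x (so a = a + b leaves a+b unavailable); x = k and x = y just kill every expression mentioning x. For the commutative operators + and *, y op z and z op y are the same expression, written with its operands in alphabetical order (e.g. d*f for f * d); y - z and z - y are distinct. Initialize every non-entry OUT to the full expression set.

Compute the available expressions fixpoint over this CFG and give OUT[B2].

Answer: {c*d}

Derivation:
Converged values:
  B0:   IN={}   OUT={}
  B1:   IN={}   OUT={}
  B2:   IN={}   OUT={c*d}
  B3:   IN={}   OUT={c-c}
  B4:   IN={c-c}   OUT={c-c, d*d}

Merge at B2: IN[B2] = OUT[B1] = {}
Applying B2's transfer function to that IN value gives OUT[B2] (row B2 above).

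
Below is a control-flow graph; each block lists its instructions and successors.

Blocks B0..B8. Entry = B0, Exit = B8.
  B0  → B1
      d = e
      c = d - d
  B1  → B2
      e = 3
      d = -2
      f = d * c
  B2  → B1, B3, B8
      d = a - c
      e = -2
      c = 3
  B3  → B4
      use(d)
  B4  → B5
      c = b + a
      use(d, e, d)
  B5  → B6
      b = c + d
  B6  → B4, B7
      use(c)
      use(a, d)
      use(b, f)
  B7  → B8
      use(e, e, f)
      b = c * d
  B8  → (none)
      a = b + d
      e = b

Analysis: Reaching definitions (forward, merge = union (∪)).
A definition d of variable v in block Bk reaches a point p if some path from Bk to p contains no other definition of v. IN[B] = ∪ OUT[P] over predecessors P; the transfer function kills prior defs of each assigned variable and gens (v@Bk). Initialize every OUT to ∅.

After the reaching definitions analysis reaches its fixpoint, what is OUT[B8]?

Per-block solution:
  B0:   IN={}   OUT={c@B0, d@B0}
  B1:   IN={c@B0, c@B2, d@B0, d@B2, e@B2, f@B1}   OUT={c@B0, c@B2, d@B1, e@B1, f@B1}
  B2:   IN={c@B0, c@B2, d@B1, e@B1, f@B1}   OUT={c@B2, d@B2, e@B2, f@B1}
  B3:   IN={c@B2, d@B2, e@B2, f@B1}   OUT={c@B2, d@B2, e@B2, f@B1}
  B4:   IN={b@B5, c@B2, c@B4, d@B2, e@B2, f@B1}   OUT={b@B5, c@B4, d@B2, e@B2, f@B1}
  B5:   IN={b@B5, c@B4, d@B2, e@B2, f@B1}   OUT={b@B5, c@B4, d@B2, e@B2, f@B1}
  B6:   IN={b@B5, c@B4, d@B2, e@B2, f@B1}   OUT={b@B5, c@B4, d@B2, e@B2, f@B1}
  B7:   IN={b@B5, c@B4, d@B2, e@B2, f@B1}   OUT={b@B7, c@B4, d@B2, e@B2, f@B1}
  B8:   IN={b@B7, c@B2, c@B4, d@B2, e@B2, f@B1}   OUT={a@B8, b@B7, c@B2, c@B4, d@B2, e@B8, f@B1}

Merge at B8: IN[B8] = OUT[B2] ⊔ OUT[B7] = {b@B7, c@B2, c@B4, d@B2, e@B2, f@B1}
Applying B8's transfer function to that IN value gives OUT[B8] (row B8 above).

Answer: {a@B8, b@B7, c@B2, c@B4, d@B2, e@B8, f@B1}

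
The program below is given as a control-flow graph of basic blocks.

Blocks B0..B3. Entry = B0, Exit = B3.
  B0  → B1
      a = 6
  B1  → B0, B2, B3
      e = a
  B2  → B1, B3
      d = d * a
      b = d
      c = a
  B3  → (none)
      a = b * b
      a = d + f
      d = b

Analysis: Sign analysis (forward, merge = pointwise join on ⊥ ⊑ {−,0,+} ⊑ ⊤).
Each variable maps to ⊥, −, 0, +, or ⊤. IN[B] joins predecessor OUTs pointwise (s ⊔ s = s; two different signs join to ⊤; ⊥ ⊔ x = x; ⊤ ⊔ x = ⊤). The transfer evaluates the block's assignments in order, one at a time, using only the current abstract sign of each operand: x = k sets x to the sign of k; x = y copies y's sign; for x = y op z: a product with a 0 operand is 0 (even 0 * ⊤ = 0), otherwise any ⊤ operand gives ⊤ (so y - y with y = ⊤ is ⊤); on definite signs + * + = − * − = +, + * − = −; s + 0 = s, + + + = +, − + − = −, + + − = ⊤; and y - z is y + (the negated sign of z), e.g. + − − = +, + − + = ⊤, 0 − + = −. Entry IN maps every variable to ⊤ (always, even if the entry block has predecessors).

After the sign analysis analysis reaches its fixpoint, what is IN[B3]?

Fixpoint table:
  B0: | IN=(all ⊤) | OUT={a:+; rest ⊤}
  B1: | IN={a:+; rest ⊤} | OUT={a:+, e:+; rest ⊤}
  B2: | IN={a:+, e:+; rest ⊤} | OUT={a:+, c:+, e:+; rest ⊤}
  B3: | IN={a:+, e:+; rest ⊤} | OUT={e:+; rest ⊤}

Merge at B3: IN[B3] = OUT[B1] ⊔ OUT[B2] = {a: +, b: ⊤, c: ⊤, d: ⊤, e: +, f: ⊤}

Answer: {a: +, b: ⊤, c: ⊤, d: ⊤, e: +, f: ⊤}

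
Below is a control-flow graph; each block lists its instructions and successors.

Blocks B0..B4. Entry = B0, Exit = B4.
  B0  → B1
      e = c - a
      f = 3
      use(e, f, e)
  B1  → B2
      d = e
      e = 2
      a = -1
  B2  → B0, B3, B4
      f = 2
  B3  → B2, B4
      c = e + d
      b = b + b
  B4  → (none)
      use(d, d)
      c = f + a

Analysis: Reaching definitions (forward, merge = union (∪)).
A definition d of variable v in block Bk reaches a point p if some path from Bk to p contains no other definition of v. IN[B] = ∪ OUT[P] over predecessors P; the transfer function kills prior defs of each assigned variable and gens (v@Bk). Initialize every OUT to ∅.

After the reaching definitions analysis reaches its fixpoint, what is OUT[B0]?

Answer: {a@B1, b@B3, c@B3, d@B1, e@B0, f@B0}

Derivation:
Fixpoint table:
  B0:   IN={a@B1, b@B3, c@B3, d@B1, e@B1, f@B2}   OUT={a@B1, b@B3, c@B3, d@B1, e@B0, f@B0}
  B1:   IN={a@B1, b@B3, c@B3, d@B1, e@B0, f@B0}   OUT={a@B1, b@B3, c@B3, d@B1, e@B1, f@B0}
  B2:   IN={a@B1, b@B3, c@B3, d@B1, e@B1, f@B0, f@B2}   OUT={a@B1, b@B3, c@B3, d@B1, e@B1, f@B2}
  B3:   IN={a@B1, b@B3, c@B3, d@B1, e@B1, f@B2}   OUT={a@B1, b@B3, c@B3, d@B1, e@B1, f@B2}
  B4:   IN={a@B1, b@B3, c@B3, d@B1, e@B1, f@B2}   OUT={a@B1, b@B3, c@B4, d@B1, e@B1, f@B2}

Merge at B0 (entry node, so the boundary value {} is joined with the incoming edge(s)): IN[B0] = {} ⊔ OUT[B2] = {a@B1, b@B3, c@B3, d@B1, e@B1, f@B2}
Applying B0's transfer function to that IN value gives OUT[B0] (row B0 above).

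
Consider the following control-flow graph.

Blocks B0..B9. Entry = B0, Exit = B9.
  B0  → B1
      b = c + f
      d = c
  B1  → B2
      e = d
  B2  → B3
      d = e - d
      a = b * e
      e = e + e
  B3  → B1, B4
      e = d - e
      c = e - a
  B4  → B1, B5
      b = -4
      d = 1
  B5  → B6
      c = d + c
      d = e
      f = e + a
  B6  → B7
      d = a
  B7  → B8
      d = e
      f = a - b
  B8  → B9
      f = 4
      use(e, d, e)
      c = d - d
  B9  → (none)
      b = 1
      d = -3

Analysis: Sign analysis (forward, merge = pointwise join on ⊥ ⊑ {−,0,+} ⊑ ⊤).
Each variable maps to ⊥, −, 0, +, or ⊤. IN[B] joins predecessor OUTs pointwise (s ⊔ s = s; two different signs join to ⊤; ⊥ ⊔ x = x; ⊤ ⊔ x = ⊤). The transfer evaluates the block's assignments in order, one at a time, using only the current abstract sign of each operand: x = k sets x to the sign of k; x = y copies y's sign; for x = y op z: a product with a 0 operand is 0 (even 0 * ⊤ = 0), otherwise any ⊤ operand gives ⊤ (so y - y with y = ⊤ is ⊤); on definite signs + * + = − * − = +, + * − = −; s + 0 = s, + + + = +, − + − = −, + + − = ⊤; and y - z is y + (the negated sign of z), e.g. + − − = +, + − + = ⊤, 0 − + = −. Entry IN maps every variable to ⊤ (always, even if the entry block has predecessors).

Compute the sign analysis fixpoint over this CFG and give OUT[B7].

Answer: {a: ⊤, b: -, c: ⊤, d: ⊤, e: ⊤, f: ⊤}

Working:
Converged values:
  B0:  IN=(all ⊤)  OUT=(all ⊤)
  B1:  IN=(all ⊤)  OUT=(all ⊤)
  B2:  IN=(all ⊤)  OUT=(all ⊤)
  B3:  IN=(all ⊤)  OUT=(all ⊤)
  B4:  IN=(all ⊤)  OUT={b:-, d:+; rest ⊤}
  B5:  IN={b:-, d:+; rest ⊤}  OUT={b:-; rest ⊤}
  B6:  IN={b:-; rest ⊤}  OUT={b:-; rest ⊤}
  B7:  IN={b:-; rest ⊤}  OUT={b:-; rest ⊤}
  B8:  IN={b:-; rest ⊤}  OUT={b:-, f:+; rest ⊤}
  B9:  IN={b:-, f:+; rest ⊤}  OUT={b:+, d:-, f:+; rest ⊤}

Merge at B7: IN[B7] = OUT[B6] = {a: ⊤, b: -, c: ⊤, d: ⊤, e: ⊤, f: ⊤}
Applying B7's transfer function to that IN value gives OUT[B7] (row B7 above).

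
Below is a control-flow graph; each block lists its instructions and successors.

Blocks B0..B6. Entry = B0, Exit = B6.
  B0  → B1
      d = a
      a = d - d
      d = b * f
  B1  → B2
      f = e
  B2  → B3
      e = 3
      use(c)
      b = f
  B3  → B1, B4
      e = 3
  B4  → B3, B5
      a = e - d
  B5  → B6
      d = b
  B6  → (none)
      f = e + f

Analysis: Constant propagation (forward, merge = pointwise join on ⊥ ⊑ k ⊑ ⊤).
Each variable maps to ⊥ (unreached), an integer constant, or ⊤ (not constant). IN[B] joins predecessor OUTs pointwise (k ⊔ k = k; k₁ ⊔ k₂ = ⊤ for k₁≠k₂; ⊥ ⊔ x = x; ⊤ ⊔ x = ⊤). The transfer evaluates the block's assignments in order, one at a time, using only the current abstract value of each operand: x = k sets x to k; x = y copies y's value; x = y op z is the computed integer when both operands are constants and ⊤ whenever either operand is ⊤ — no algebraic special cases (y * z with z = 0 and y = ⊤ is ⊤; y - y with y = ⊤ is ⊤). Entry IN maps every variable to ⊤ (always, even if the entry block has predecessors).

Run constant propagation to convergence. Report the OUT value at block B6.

Answer: {a: ⊤, b: ⊤, c: ⊤, d: ⊤, e: 3, f: ⊤}

Trace:
Converged values:
  B0:  IN=(all ⊤)  OUT=(all ⊤)
  B1:  IN=(all ⊤)  OUT=(all ⊤)
  B2:  IN=(all ⊤)  OUT={e:3; rest ⊤}
  B3:  IN={e:3; rest ⊤}  OUT={e:3; rest ⊤}
  B4:  IN={e:3; rest ⊤}  OUT={e:3; rest ⊤}
  B5:  IN={e:3; rest ⊤}  OUT={e:3; rest ⊤}
  B6:  IN={e:3; rest ⊤}  OUT={e:3; rest ⊤}

Merge at B6: IN[B6] = OUT[B5] = {a: ⊤, b: ⊤, c: ⊤, d: ⊤, e: 3, f: ⊤}
Applying B6's transfer function to that IN value gives OUT[B6] (row B6 above).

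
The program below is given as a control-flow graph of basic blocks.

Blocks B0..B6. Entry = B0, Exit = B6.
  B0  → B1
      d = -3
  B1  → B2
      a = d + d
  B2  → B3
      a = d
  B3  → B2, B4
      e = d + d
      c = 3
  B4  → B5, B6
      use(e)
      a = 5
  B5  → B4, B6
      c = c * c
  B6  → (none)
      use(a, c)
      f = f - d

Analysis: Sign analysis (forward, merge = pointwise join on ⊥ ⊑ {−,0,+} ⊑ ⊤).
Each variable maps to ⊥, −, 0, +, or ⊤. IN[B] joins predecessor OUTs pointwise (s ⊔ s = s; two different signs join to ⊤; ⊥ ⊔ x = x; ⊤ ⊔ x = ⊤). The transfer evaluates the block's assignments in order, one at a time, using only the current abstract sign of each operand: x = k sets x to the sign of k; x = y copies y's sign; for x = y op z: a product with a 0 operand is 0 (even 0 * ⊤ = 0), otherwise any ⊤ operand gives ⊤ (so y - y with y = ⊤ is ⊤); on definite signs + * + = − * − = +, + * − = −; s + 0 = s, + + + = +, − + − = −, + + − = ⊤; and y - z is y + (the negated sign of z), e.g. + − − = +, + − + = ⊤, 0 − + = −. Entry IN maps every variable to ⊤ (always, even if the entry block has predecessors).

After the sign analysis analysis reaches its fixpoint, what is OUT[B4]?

Answer: {a: +, b: ⊤, c: +, d: -, e: -, f: ⊤}

Working:
Per-block solution:
  B0:   IN=(all ⊤)   OUT={d:-; rest ⊤}
  B1:   IN={d:-; rest ⊤}   OUT={a:-, d:-; rest ⊤}
  B2:   IN={a:-, d:-; rest ⊤}   OUT={a:-, d:-; rest ⊤}
  B3:   IN={a:-, d:-; rest ⊤}   OUT={a:-, c:+, d:-, e:-; rest ⊤}
  B4:   IN={c:+, d:-, e:-; rest ⊤}   OUT={a:+, c:+, d:-, e:-; rest ⊤}
  B5:   IN={a:+, c:+, d:-, e:-; rest ⊤}   OUT={a:+, c:+, d:-, e:-; rest ⊤}
  B6:   IN={a:+, c:+, d:-, e:-; rest ⊤}   OUT={a:+, c:+, d:-, e:-; rest ⊤}

Merge at B4: IN[B4] = OUT[B3] ⊔ OUT[B5] = {a: ⊤, b: ⊤, c: +, d: -, e: -, f: ⊤}
Applying B4's transfer function to that IN value gives OUT[B4] (row B4 above).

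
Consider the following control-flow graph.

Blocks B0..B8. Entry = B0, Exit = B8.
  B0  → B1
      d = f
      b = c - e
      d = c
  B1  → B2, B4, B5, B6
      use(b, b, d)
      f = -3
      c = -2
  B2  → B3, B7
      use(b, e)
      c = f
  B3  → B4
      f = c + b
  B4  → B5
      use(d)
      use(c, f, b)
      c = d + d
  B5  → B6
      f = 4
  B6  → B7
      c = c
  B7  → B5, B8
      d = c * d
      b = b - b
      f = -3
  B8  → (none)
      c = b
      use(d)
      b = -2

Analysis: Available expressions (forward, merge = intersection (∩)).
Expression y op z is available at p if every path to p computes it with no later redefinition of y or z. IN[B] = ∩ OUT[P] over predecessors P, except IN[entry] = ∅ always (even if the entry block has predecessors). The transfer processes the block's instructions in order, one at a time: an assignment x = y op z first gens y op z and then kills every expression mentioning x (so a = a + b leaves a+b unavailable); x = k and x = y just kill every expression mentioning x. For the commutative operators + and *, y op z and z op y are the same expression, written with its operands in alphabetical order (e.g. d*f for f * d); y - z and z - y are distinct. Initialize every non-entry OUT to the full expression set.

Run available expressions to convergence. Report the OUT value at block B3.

Converged values:
  B0: | IN={} | OUT={c-e}
  B1: | IN={c-e} | OUT={}
  B2: | IN={} | OUT={}
  B3: | IN={} | OUT={b+c}
  B4: | IN={} | OUT={d+d}
  B5: | IN={} | OUT={}
  B6: | IN={} | OUT={}
  B7: | IN={} | OUT={}
  B8: | IN={} | OUT={}

Merge at B3: IN[B3] = OUT[B2] = {}
Applying B3's transfer function to that IN value gives OUT[B3] (row B3 above).

Answer: {b+c}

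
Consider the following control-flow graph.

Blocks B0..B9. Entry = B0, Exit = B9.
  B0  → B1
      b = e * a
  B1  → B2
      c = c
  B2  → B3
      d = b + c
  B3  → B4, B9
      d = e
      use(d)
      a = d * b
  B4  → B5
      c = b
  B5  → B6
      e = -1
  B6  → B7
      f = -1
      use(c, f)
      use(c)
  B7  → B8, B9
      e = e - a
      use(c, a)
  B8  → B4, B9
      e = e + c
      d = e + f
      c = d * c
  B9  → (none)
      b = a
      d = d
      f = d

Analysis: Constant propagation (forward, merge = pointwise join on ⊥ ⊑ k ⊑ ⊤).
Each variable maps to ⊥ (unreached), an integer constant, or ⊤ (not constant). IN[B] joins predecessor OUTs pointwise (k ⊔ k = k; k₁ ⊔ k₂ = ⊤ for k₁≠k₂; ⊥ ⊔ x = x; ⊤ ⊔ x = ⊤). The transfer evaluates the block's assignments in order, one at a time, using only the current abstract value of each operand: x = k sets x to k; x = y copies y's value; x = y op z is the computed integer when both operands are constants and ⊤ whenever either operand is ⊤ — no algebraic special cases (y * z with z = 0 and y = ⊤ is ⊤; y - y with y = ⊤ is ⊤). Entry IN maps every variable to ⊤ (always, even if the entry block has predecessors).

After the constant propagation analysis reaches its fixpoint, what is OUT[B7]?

Per-block solution:
  B0: | IN=(all ⊤) | OUT=(all ⊤)
  B1: | IN=(all ⊤) | OUT=(all ⊤)
  B2: | IN=(all ⊤) | OUT=(all ⊤)
  B3: | IN=(all ⊤) | OUT=(all ⊤)
  B4: | IN=(all ⊤) | OUT=(all ⊤)
  B5: | IN=(all ⊤) | OUT={e:-1; rest ⊤}
  B6: | IN={e:-1; rest ⊤} | OUT={e:-1, f:-1; rest ⊤}
  B7: | IN={e:-1, f:-1; rest ⊤} | OUT={f:-1; rest ⊤}
  B8: | IN={f:-1; rest ⊤} | OUT={f:-1; rest ⊤}
  B9: | IN=(all ⊤) | OUT=(all ⊤)

Merge at B7: IN[B7] = OUT[B6] = {a: ⊤, b: ⊤, c: ⊤, d: ⊤, e: -1, f: -1}
Applying B7's transfer function to that IN value gives OUT[B7] (row B7 above).

Answer: {a: ⊤, b: ⊤, c: ⊤, d: ⊤, e: ⊤, f: -1}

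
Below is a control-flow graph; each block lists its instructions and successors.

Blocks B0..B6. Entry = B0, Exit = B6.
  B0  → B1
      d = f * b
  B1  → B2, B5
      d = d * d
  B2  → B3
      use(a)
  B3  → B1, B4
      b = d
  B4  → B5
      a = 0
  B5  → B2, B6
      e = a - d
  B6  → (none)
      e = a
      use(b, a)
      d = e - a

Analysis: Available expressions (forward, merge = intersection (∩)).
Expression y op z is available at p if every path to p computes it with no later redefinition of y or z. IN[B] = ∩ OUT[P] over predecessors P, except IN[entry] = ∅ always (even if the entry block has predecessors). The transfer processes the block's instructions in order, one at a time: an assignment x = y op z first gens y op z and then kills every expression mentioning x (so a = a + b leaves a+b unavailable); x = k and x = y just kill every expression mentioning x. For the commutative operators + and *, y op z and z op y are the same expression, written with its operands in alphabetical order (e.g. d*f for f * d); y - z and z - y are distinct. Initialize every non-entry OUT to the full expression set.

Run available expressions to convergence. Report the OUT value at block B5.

Converged values:
  B0:  IN={}  OUT={b*f}
  B1:  IN={}  OUT={}
  B2:  IN={}  OUT={}
  B3:  IN={}  OUT={}
  B4:  IN={}  OUT={}
  B5:  IN={}  OUT={a-d}
  B6:  IN={a-d}  OUT={e-a}

Merge at B5: IN[B5] = OUT[B1] ∩ OUT[B4] = {}
Applying B5's transfer function to that IN value gives OUT[B5] (row B5 above).

Answer: {a-d}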